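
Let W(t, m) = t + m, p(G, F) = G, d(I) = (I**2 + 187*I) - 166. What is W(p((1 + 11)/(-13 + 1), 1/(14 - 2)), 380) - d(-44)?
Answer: 6837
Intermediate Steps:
d(I) = -166 + I**2 + 187*I
W(t, m) = m + t
W(p((1 + 11)/(-13 + 1), 1/(14 - 2)), 380) - d(-44) = (380 + (1 + 11)/(-13 + 1)) - (-166 + (-44)**2 + 187*(-44)) = (380 + 12/(-12)) - (-166 + 1936 - 8228) = (380 + 12*(-1/12)) - 1*(-6458) = (380 - 1) + 6458 = 379 + 6458 = 6837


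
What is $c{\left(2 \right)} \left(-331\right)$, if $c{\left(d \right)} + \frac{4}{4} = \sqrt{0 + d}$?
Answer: $331 - 331 \sqrt{2} \approx -137.1$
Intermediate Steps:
$c{\left(d \right)} = -1 + \sqrt{d}$ ($c{\left(d \right)} = -1 + \sqrt{0 + d} = -1 + \sqrt{d}$)
$c{\left(2 \right)} \left(-331\right) = \left(-1 + \sqrt{2}\right) \left(-331\right) = 331 - 331 \sqrt{2}$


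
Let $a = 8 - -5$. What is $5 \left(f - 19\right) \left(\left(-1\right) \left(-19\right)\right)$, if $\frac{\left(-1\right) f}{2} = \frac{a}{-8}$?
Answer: $- \frac{5985}{4} \approx -1496.3$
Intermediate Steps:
$a = 13$ ($a = 8 + 5 = 13$)
$f = \frac{13}{4}$ ($f = - 2 \frac{13}{-8} = - 2 \cdot 13 \left(- \frac{1}{8}\right) = \left(-2\right) \left(- \frac{13}{8}\right) = \frac{13}{4} \approx 3.25$)
$5 \left(f - 19\right) \left(\left(-1\right) \left(-19\right)\right) = 5 \left(\frac{13}{4} - 19\right) \left(\left(-1\right) \left(-19\right)\right) = 5 \left(- \frac{63}{4}\right) 19 = \left(- \frac{315}{4}\right) 19 = - \frac{5985}{4}$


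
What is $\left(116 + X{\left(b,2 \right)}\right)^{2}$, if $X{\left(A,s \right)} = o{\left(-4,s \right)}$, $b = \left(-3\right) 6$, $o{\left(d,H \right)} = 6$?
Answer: $14884$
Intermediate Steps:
$b = -18$
$X{\left(A,s \right)} = 6$
$\left(116 + X{\left(b,2 \right)}\right)^{2} = \left(116 + 6\right)^{2} = 122^{2} = 14884$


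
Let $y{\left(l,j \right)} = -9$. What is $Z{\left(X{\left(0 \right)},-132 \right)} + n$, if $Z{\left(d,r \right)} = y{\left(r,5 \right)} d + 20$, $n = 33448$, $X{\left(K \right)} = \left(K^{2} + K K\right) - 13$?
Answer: $33585$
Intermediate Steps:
$X{\left(K \right)} = -13 + 2 K^{2}$ ($X{\left(K \right)} = \left(K^{2} + K^{2}\right) - 13 = 2 K^{2} - 13 = -13 + 2 K^{2}$)
$Z{\left(d,r \right)} = 20 - 9 d$ ($Z{\left(d,r \right)} = - 9 d + 20 = 20 - 9 d$)
$Z{\left(X{\left(0 \right)},-132 \right)} + n = \left(20 - 9 \left(-13 + 2 \cdot 0^{2}\right)\right) + 33448 = \left(20 - 9 \left(-13 + 2 \cdot 0\right)\right) + 33448 = \left(20 - 9 \left(-13 + 0\right)\right) + 33448 = \left(20 - -117\right) + 33448 = \left(20 + 117\right) + 33448 = 137 + 33448 = 33585$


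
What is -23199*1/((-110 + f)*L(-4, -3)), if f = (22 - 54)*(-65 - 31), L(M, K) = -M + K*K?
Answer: -23199/38506 ≈ -0.60248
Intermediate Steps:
L(M, K) = K**2 - M (L(M, K) = -M + K**2 = K**2 - M)
f = 3072 (f = -32*(-96) = 3072)
-23199*1/((-110 + f)*L(-4, -3)) = -23199*1/((-110 + 3072)*((-3)**2 - 1*(-4))) = -23199*1/(2962*(9 + 4)) = -23199/(2962*13) = -23199/38506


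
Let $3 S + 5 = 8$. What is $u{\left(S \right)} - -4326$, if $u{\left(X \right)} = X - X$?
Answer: $4326$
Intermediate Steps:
$S = 1$ ($S = - \frac{5}{3} + \frac{1}{3} \cdot 8 = - \frac{5}{3} + \frac{8}{3} = 1$)
$u{\left(X \right)} = 0$
$u{\left(S \right)} - -4326 = 0 - -4326 = 0 + 4326 = 4326$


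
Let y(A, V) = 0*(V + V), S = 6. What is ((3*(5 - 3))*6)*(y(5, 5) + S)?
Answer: 216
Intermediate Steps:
y(A, V) = 0 (y(A, V) = 0*(2*V) = 0)
((3*(5 - 3))*6)*(y(5, 5) + S) = ((3*(5 - 3))*6)*(0 + 6) = ((3*2)*6)*6 = (6*6)*6 = 36*6 = 216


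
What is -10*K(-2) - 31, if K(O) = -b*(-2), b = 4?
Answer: -111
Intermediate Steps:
K(O) = 8 (K(O) = -1*4*(-2) = -4*(-2) = 8)
-10*K(-2) - 31 = -10*8 - 31 = -80 - 31 = -111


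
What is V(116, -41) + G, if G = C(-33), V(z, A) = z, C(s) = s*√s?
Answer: 116 - 33*I*√33 ≈ 116.0 - 189.57*I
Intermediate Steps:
C(s) = s^(3/2)
G = -33*I*√33 (G = (-33)^(3/2) = -33*I*√33 ≈ -189.57*I)
V(116, -41) + G = 116 - 33*I*√33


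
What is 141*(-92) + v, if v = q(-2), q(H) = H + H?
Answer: -12976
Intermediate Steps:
q(H) = 2*H
v = -4 (v = 2*(-2) = -4)
141*(-92) + v = 141*(-92) - 4 = -12972 - 4 = -12976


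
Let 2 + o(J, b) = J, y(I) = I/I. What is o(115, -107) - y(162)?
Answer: 112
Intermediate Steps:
y(I) = 1
o(J, b) = -2 + J
o(115, -107) - y(162) = (-2 + 115) - 1*1 = 113 - 1 = 112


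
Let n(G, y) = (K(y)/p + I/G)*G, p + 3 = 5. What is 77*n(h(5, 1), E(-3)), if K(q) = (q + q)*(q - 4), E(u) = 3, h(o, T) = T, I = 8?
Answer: 385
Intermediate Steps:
p = 2 (p = -3 + 5 = 2)
K(q) = 2*q*(-4 + q) (K(q) = (2*q)*(-4 + q) = 2*q*(-4 + q))
n(G, y) = G*(8/G + y*(-4 + y)) (n(G, y) = ((2*y*(-4 + y))/2 + 8/G)*G = ((2*y*(-4 + y))*(1/2) + 8/G)*G = (y*(-4 + y) + 8/G)*G = (8/G + y*(-4 + y))*G = G*(8/G + y*(-4 + y)))
77*n(h(5, 1), E(-3)) = 77*(8 + 1*3*(-4 + 3)) = 77*(8 + 1*3*(-1)) = 77*(8 - 3) = 77*5 = 385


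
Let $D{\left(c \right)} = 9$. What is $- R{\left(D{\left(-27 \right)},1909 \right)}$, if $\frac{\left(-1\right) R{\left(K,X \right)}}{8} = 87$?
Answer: $696$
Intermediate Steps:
$R{\left(K,X \right)} = -696$ ($R{\left(K,X \right)} = \left(-8\right) 87 = -696$)
$- R{\left(D{\left(-27 \right)},1909 \right)} = \left(-1\right) \left(-696\right) = 696$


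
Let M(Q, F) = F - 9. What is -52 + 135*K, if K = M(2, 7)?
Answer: -322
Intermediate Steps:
M(Q, F) = -9 + F
K = -2 (K = -9 + 7 = -2)
-52 + 135*K = -52 + 135*(-2) = -52 - 270 = -322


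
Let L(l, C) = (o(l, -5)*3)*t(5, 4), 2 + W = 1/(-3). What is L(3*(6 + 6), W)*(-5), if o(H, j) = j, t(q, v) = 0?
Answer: 0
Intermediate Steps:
W = -7/3 (W = -2 + 1/(-3) = -2 + 1*(-1/3) = -2 - 1/3 = -7/3 ≈ -2.3333)
L(l, C) = 0 (L(l, C) = -5*3*0 = -15*0 = 0)
L(3*(6 + 6), W)*(-5) = 0*(-5) = 0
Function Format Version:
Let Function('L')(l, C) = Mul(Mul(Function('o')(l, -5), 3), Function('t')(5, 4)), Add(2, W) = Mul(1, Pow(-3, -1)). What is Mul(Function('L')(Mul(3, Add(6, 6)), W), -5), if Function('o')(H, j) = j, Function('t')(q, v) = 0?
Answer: 0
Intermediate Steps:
W = Rational(-7, 3) (W = Add(-2, Mul(1, Pow(-3, -1))) = Add(-2, Mul(1, Rational(-1, 3))) = Add(-2, Rational(-1, 3)) = Rational(-7, 3) ≈ -2.3333)
Function('L')(l, C) = 0 (Function('L')(l, C) = Mul(Mul(-5, 3), 0) = Mul(-15, 0) = 0)
Mul(Function('L')(Mul(3, Add(6, 6)), W), -5) = Mul(0, -5) = 0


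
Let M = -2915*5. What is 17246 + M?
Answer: 2671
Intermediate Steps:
M = -14575
17246 + M = 17246 - 14575 = 2671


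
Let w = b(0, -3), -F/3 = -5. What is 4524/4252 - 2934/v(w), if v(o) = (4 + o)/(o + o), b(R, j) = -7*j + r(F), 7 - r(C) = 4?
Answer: -37418187/7441 ≈ -5028.6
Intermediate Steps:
F = 15 (F = -3*(-5) = 15)
r(C) = 3 (r(C) = 7 - 1*4 = 7 - 4 = 3)
b(R, j) = 3 - 7*j (b(R, j) = -7*j + 3 = 3 - 7*j)
w = 24 (w = 3 - 7*(-3) = 3 + 21 = 24)
v(o) = (4 + o)/(2*o) (v(o) = (4 + o)/((2*o)) = (4 + o)*(1/(2*o)) = (4 + o)/(2*o))
4524/4252 - 2934/v(w) = 4524/4252 - 2934*48/(4 + 24) = 4524*(1/4252) - 2934/((½)*(1/24)*28) = 1131/1063 - 2934/7/12 = 1131/1063 - 2934*12/7 = 1131/1063 - 35208/7 = -37418187/7441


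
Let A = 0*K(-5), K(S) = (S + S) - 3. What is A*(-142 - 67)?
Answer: 0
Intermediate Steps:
K(S) = -3 + 2*S (K(S) = 2*S - 3 = -3 + 2*S)
A = 0 (A = 0*(-3 + 2*(-5)) = 0*(-3 - 10) = 0*(-13) = 0)
A*(-142 - 67) = 0*(-142 - 67) = 0*(-209) = 0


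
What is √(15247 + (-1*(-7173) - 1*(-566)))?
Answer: 3*√2554 ≈ 151.61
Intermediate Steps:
√(15247 + (-1*(-7173) - 1*(-566))) = √(15247 + (7173 + 566)) = √(15247 + 7739) = √22986 = 3*√2554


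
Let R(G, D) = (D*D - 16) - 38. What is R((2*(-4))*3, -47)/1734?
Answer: 2155/1734 ≈ 1.2428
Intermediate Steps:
R(G, D) = -54 + D² (R(G, D) = (D² - 16) - 38 = (-16 + D²) - 38 = -54 + D²)
R((2*(-4))*3, -47)/1734 = (-54 + (-47)²)/1734 = (-54 + 2209)*(1/1734) = 2155*(1/1734) = 2155/1734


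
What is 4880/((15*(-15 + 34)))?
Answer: 976/57 ≈ 17.123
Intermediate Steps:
4880/((15*(-15 + 34))) = 4880/((15*19)) = 4880/285 = 4880*(1/285) = 976/57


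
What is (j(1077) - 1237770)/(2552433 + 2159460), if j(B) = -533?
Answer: -1238303/4711893 ≈ -0.26280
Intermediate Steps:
(j(1077) - 1237770)/(2552433 + 2159460) = (-533 - 1237770)/(2552433 + 2159460) = -1238303/4711893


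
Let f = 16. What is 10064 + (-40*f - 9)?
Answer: 9415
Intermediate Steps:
10064 + (-40*f - 9) = 10064 + (-40*16 - 9) = 10064 + (-640 - 9) = 10064 - 649 = 9415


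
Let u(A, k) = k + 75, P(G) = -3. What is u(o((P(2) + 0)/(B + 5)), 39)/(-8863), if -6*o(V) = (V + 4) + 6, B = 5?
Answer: -114/8863 ≈ -0.012862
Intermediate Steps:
o(V) = -5/3 - V/6 (o(V) = -((V + 4) + 6)/6 = -((4 + V) + 6)/6 = -(10 + V)/6 = -5/3 - V/6)
u(A, k) = 75 + k
u(o((P(2) + 0)/(B + 5)), 39)/(-8863) = (75 + 39)/(-8863) = 114*(-1/8863) = -114/8863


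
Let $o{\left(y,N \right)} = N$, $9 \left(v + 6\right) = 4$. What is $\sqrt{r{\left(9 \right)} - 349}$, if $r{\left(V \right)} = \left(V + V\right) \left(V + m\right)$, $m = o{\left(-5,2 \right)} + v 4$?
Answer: $i \sqrt{551} \approx 23.473 i$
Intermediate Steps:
$v = - \frac{50}{9}$ ($v = -6 + \frac{1}{9} \cdot 4 = -6 + \frac{4}{9} = - \frac{50}{9} \approx -5.5556$)
$m = - \frac{182}{9}$ ($m = 2 - \frac{200}{9} = - \frac{182}{9} \approx -20.222$)
$r{\left(V \right)} = 2 V \left(- \frac{182}{9} + V\right)$ ($r{\left(V \right)} = \left(V + V\right) \left(V - \frac{182}{9}\right) = 2 V \left(- \frac{182}{9} + V\right)$)
$\sqrt{r{\left(9 \right)} - 349} = \sqrt{\frac{2}{9} \cdot 9 \left(-182 + 9 \cdot 9\right) - 349} = \sqrt{\frac{2}{9} \cdot 9 \left(-182 + 81\right) - 349} = \sqrt{\frac{2}{9} \cdot 9 \left(-101\right) - 349} = \sqrt{-202 - 349} = \sqrt{-551} = i \sqrt{551}$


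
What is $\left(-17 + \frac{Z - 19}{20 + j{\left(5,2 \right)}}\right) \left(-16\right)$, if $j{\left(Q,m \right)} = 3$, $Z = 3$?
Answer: $\frac{6512}{23} \approx 283.13$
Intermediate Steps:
$\left(-17 + \frac{Z - 19}{20 + j{\left(5,2 \right)}}\right) \left(-16\right) = \left(-17 + \frac{3 - 19}{20 + 3}\right) \left(-16\right) = \left(-17 - \frac{16}{23}\right) \left(-16\right) = \left(- \frac{407}{23}\right) \left(-16\right) = \frac{6512}{23}$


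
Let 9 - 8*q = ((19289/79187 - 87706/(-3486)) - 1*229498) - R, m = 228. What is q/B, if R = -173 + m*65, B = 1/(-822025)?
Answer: -6924604389761222225/276045882 ≈ -2.5085e+10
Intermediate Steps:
B = -1/822025 ≈ -1.2165e-6
R = 14647 (R = -173 + 228*65 = -173 + 14820 = 14647)
q = 8423836732169/276045882 (q = 9/8 - (((19289/79187 - 87706/(-3486)) - 1*229498) - 1*14647)/8 = 9/8 - (((19289*(1/79187) - 87706*(-1/3486)) - 229498) - 14647)/8 = 9/8 - (((19289/79187 + 43853/1743) - 229498) - 14647)/8 = 9/8 - ((3506208238/138022941 - 229498) - 14647)/8 = 9/8 - (-31672482705380/138022941 - 14647)/8 = 9/8 - 1/8*(-33694104722207/138022941) = 9/8 + 33694104722207/1104183528 = 8423836732169/276045882 ≈ 30516.)
q/B = 8423836732169/(276045882*(-1/822025)) = (8423836732169/276045882)*(-822025) = -6924604389761222225/276045882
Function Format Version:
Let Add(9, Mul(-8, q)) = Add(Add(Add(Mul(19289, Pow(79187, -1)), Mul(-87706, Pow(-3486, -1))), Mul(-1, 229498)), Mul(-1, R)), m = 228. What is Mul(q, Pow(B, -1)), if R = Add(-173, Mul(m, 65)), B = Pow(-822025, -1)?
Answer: Rational(-6924604389761222225, 276045882) ≈ -2.5085e+10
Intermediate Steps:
B = Rational(-1, 822025) ≈ -1.2165e-6
R = 14647 (R = Add(-173, Mul(228, 65)) = Add(-173, 14820) = 14647)
q = Rational(8423836732169, 276045882) (q = Add(Rational(9, 8), Mul(Rational(-1, 8), Add(Add(Add(Mul(19289, Pow(79187, -1)), Mul(-87706, Pow(-3486, -1))), Mul(-1, 229498)), Mul(-1, 14647)))) = Add(Rational(9, 8), Mul(Rational(-1, 8), Add(Add(Add(Mul(19289, Rational(1, 79187)), Mul(-87706, Rational(-1, 3486))), -229498), -14647))) = Add(Rational(9, 8), Mul(Rational(-1, 8), Add(Add(Add(Rational(19289, 79187), Rational(43853, 1743)), -229498), -14647))) = Add(Rational(9, 8), Mul(Rational(-1, 8), Add(Add(Rational(3506208238, 138022941), -229498), -14647))) = Add(Rational(9, 8), Mul(Rational(-1, 8), Add(Rational(-31672482705380, 138022941), -14647))) = Add(Rational(9, 8), Mul(Rational(-1, 8), Rational(-33694104722207, 138022941))) = Add(Rational(9, 8), Rational(33694104722207, 1104183528)) = Rational(8423836732169, 276045882) ≈ 30516.)
Mul(q, Pow(B, -1)) = Mul(Rational(8423836732169, 276045882), Pow(Rational(-1, 822025), -1)) = Mul(Rational(8423836732169, 276045882), -822025) = Rational(-6924604389761222225, 276045882)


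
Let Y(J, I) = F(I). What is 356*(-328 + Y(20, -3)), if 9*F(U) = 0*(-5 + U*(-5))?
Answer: -116768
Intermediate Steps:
F(U) = 0 (F(U) = (0*(-5 + U*(-5)))/9 = (0*(-5 - 5*U))/9 = (⅑)*0 = 0)
Y(J, I) = 0
356*(-328 + Y(20, -3)) = 356*(-328 + 0) = 356*(-328) = -116768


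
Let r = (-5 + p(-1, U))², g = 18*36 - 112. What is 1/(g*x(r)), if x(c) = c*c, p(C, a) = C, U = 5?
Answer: 1/694656 ≈ 1.4396e-6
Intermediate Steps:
g = 536 (g = 648 - 112 = 536)
r = 36 (r = (-5 - 1)² = (-6)² = 36)
x(c) = c²
1/(g*x(r)) = 1/(536*(36²)) = (1/536)/1296 = (1/536)*(1/1296) = 1/694656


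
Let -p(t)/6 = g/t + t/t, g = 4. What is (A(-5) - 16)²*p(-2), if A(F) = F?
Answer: 2646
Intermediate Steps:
p(t) = -6 - 24/t (p(t) = -6*(4/t + t/t) = -6*(4/t + 1) = -6*(1 + 4/t) = -6 - 24/t)
(A(-5) - 16)²*p(-2) = (-5 - 16)²*(-6 - 24/(-2)) = (-21)²*(-6 - 24*(-½)) = 441*(-6 + 12) = 441*6 = 2646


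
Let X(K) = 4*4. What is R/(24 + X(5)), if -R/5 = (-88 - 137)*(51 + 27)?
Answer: 8775/4 ≈ 2193.8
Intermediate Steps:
X(K) = 16
R = 87750 (R = -5*(-88 - 137)*(51 + 27) = -(-1125)*78 = -5*(-17550) = 87750)
R/(24 + X(5)) = 87750/(24 + 16) = 87750/40 = (1/40)*87750 = 8775/4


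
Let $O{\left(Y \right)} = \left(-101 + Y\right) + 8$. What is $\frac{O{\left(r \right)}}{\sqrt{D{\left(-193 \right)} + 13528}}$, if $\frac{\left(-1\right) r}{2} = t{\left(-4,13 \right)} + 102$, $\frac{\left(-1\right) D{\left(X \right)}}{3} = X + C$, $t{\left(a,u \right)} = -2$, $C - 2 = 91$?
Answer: $- \frac{293 \sqrt{3457}}{6914} \approx -2.4917$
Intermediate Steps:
$C = 93$ ($C = 2 + 91 = 93$)
$D{\left(X \right)} = -279 - 3 X$ ($D{\left(X \right)} = - 3 \left(X + 93\right) = - 3 \left(93 + X\right) = -279 - 3 X$)
$r = -200$ ($r = - 2 \left(-2 + 102\right) = \left(-2\right) 100 = -200$)
$O{\left(Y \right)} = -93 + Y$
$\frac{O{\left(r \right)}}{\sqrt{D{\left(-193 \right)} + 13528}} = \frac{-93 - 200}{\sqrt{\left(-279 - -579\right) + 13528}} = - \frac{293}{\sqrt{\left(-279 + 579\right) + 13528}} = - \frac{293}{\sqrt{300 + 13528}} = - \frac{293}{\sqrt{13828}} = - \frac{293}{2 \sqrt{3457}} = - 293 \frac{\sqrt{3457}}{6914} = - \frac{293 \sqrt{3457}}{6914}$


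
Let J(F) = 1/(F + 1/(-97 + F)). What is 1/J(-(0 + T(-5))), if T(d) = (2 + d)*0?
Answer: -1/97 ≈ -0.010309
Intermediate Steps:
T(d) = 0
1/J(-(0 + T(-5))) = 1/((-97 - (0 + 0))/(1 + (-(0 + 0))**2 - (-97)*(0 + 0))) = 1/((-97 - 1*0)/(1 + (-1*0)**2 - (-97)*0)) = 1/((-97 + 0)/(1 + 0**2 - 97*0)) = 1/(-97/(1 + 0 + 0)) = 1/(-97/1) = 1/(1*(-97)) = 1/(-97) = -1/97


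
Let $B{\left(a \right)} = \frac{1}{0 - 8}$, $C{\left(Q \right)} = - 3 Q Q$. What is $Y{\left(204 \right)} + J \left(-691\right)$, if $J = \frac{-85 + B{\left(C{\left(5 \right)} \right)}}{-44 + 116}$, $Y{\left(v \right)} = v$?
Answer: $\frac{196025}{192} \approx 1021.0$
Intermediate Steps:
$C{\left(Q \right)} = - 3 Q^{2}$
$B{\left(a \right)} = - \frac{1}{8}$ ($B{\left(a \right)} = \frac{1}{-8} = - \frac{1}{8}$)
$J = - \frac{227}{192}$ ($J = \frac{-85 - \frac{1}{8}}{-44 + 116} = - \frac{681}{8 \cdot 72} = \left(- \frac{681}{8}\right) \frac{1}{72} = - \frac{227}{192} \approx -1.1823$)
$Y{\left(204 \right)} + J \left(-691\right) = 204 - - \frac{156857}{192} = 204 + \frac{156857}{192} = \frac{196025}{192}$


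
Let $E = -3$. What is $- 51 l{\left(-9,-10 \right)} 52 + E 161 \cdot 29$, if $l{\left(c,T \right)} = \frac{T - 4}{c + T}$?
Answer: $- \frac{303261}{19} \approx -15961.0$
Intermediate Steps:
$l{\left(c,T \right)} = \frac{-4 + T}{T + c}$
$- 51 l{\left(-9,-10 \right)} 52 + E 161 \cdot 29 = - 51 \frac{-4 - 10}{-10 - 9} \cdot 52 + \left(-3\right) 161 \cdot 29 = - 51 \frac{1}{-19} \left(-14\right) 52 - 14007 = - 51 \left(\left(- \frac{1}{19}\right) \left(-14\right)\right) 52 - 14007 = \left(-51\right) \frac{14}{19} \cdot 52 - 14007 = \left(- \frac{714}{19}\right) 52 - 14007 = - \frac{37128}{19} - 14007 = - \frac{303261}{19}$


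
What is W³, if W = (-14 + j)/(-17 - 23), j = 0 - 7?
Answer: 9261/64000 ≈ 0.14470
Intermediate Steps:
j = -7
W = 21/40 (W = (-14 - 7)/(-17 - 23) = -21/(-40) = -21*(-1/40) = 21/40 ≈ 0.52500)
W³ = (21/40)³ = 9261/64000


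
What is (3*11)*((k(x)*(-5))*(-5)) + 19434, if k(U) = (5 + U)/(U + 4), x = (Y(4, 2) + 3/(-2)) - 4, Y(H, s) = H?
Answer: 20589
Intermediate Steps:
x = -3/2 (x = (4 + 3/(-2)) - 4 = (4 + 3*(-½)) - 4 = (4 - 3/2) - 4 = 5/2 - 4 = -3/2 ≈ -1.5000)
k(U) = (5 + U)/(4 + U)
(3*11)*((k(x)*(-5))*(-5)) + 19434 = (3*11)*((((5 - 3/2)/(4 - 3/2))*(-5))*(-5)) + 19434 = 33*((((7/2)/(5/2))*(-5))*(-5)) + 19434 = 33*((((⅖)*(7/2))*(-5))*(-5)) + 19434 = 33*(((7/5)*(-5))*(-5)) + 19434 = 33*(-7*(-5)) + 19434 = 33*35 + 19434 = 1155 + 19434 = 20589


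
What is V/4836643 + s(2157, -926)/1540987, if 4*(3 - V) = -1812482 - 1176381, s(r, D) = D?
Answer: 655414656279/4258973706652 ≈ 0.15389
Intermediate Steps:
V = 2988875/4 (V = 3 - (-1812482 - 1176381)/4 = 3 - ¼*(-2988863) = 3 + 2988863/4 = 2988875/4 ≈ 7.4722e+5)
V/4836643 + s(2157, -926)/1540987 = (2988875/4)/4836643 - 926/1540987 = (2988875/4)*(1/4836643) - 926*1/1540987 = 2988875/19346572 - 926/1540987 = 655414656279/4258973706652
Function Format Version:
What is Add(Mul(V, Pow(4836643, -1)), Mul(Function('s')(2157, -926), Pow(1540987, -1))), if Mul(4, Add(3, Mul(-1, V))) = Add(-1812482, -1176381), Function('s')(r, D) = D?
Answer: Rational(655414656279, 4258973706652) ≈ 0.15389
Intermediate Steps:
V = Rational(2988875, 4) (V = Add(3, Mul(Rational(-1, 4), Add(-1812482, -1176381))) = Add(3, Mul(Rational(-1, 4), -2988863)) = Add(3, Rational(2988863, 4)) = Rational(2988875, 4) ≈ 7.4722e+5)
Add(Mul(V, Pow(4836643, -1)), Mul(Function('s')(2157, -926), Pow(1540987, -1))) = Add(Mul(Rational(2988875, 4), Pow(4836643, -1)), Mul(-926, Pow(1540987, -1))) = Add(Mul(Rational(2988875, 4), Rational(1, 4836643)), Mul(-926, Rational(1, 1540987))) = Add(Rational(2988875, 19346572), Rational(-926, 1540987)) = Rational(655414656279, 4258973706652)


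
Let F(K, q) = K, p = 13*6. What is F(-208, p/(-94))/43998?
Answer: -104/21999 ≈ -0.0047275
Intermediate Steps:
p = 78
F(-208, p/(-94))/43998 = -208/43998 = -208*1/43998 = -104/21999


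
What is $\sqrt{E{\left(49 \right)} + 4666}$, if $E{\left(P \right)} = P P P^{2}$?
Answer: $\sqrt{5769467} \approx 2402.0$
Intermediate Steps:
$E{\left(P \right)} = P^{4}$ ($E{\left(P \right)} = P^{2} P^{2} = P^{4}$)
$\sqrt{E{\left(49 \right)} + 4666} = \sqrt{49^{4} + 4666} = \sqrt{5764801 + 4666} = \sqrt{5769467}$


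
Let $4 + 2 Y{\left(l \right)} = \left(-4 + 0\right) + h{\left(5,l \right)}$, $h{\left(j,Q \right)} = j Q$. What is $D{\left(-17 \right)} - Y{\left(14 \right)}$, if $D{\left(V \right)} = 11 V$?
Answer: $-218$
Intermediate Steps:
$h{\left(j,Q \right)} = Q j$
$Y{\left(l \right)} = -4 + \frac{5 l}{2}$ ($Y{\left(l \right)} = -2 + \frac{\left(-4 + 0\right) + l 5}{2} = -2 + \frac{-4 + 5 l}{2} = -2 + \left(-2 + \frac{5 l}{2}\right) = -4 + \frac{5 l}{2}$)
$D{\left(-17 \right)} - Y{\left(14 \right)} = 11 \left(-17\right) - \left(-4 + \frac{5}{2} \cdot 14\right) = -187 - \left(-4 + 35\right) = -187 - 31 = -218$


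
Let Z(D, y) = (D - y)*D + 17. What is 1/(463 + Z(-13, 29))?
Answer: 1/1026 ≈ 0.00097466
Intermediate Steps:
Z(D, y) = 17 + D*(D - y) (Z(D, y) = D*(D - y) + 17 = 17 + D*(D - y))
1/(463 + Z(-13, 29)) = 1/(463 + (17 + (-13)**2 - 1*(-13)*29)) = 1/(463 + (17 + 169 + 377)) = 1/(463 + 563) = 1/1026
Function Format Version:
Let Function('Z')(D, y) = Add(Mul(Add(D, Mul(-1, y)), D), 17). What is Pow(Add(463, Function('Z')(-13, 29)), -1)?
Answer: Rational(1, 1026) ≈ 0.00097466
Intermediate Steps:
Function('Z')(D, y) = Add(17, Mul(D, Add(D, Mul(-1, y)))) (Function('Z')(D, y) = Add(Mul(D, Add(D, Mul(-1, y))), 17) = Add(17, Mul(D, Add(D, Mul(-1, y)))))
Pow(Add(463, Function('Z')(-13, 29)), -1) = Pow(Add(463, Add(17, Pow(-13, 2), Mul(-1, -13, 29))), -1) = Pow(Add(463, Add(17, 169, 377)), -1) = Pow(Add(463, 563), -1) = Pow(1026, -1) = Rational(1, 1026)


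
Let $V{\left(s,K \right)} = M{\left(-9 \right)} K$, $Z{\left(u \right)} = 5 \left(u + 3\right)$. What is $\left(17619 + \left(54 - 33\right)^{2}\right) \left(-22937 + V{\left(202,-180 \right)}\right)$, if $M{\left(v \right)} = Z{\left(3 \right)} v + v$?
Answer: $492730980$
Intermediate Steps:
$Z{\left(u \right)} = 15 + 5 u$ ($Z{\left(u \right)} = 5 \left(3 + u\right) = 15 + 5 u$)
$M{\left(v \right)} = 31 v$ ($M{\left(v \right)} = \left(15 + 5 \cdot 3\right) v + v = \left(15 + 15\right) v + v = 30 v + v = 31 v$)
$V{\left(s,K \right)} = - 279 K$ ($V{\left(s,K \right)} = 31 \left(-9\right) K = - 279 K$)
$\left(17619 + \left(54 - 33\right)^{2}\right) \left(-22937 + V{\left(202,-180 \right)}\right) = \left(17619 + \left(54 - 33\right)^{2}\right) \left(-22937 - -50220\right) = \left(17619 + 21^{2}\right) \left(-22937 + 50220\right) = \left(17619 + 441\right) 27283 = 18060 \cdot 27283 = 492730980$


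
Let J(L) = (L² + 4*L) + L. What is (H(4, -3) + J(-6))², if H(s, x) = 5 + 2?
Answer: 169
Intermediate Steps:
H(s, x) = 7
J(L) = L² + 5*L
(H(4, -3) + J(-6))² = (7 - 6*(5 - 6))² = (7 - 6*(-1))² = (7 + 6)² = 13² = 169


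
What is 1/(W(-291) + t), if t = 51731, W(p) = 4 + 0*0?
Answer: 1/51735 ≈ 1.9329e-5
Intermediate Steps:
W(p) = 4 (W(p) = 4 + 0 = 4)
1/(W(-291) + t) = 1/(4 + 51731) = 1/51735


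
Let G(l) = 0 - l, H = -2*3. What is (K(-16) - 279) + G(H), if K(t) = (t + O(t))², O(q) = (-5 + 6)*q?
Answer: 751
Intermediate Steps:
H = -6
O(q) = q (O(q) = 1*q = q)
G(l) = -l
K(t) = 4*t² (K(t) = (t + t)² = (2*t)² = 4*t²)
(K(-16) - 279) + G(H) = (4*(-16)² - 279) - 1*(-6) = (4*256 - 279) + 6 = (1024 - 279) + 6 = 745 + 6 = 751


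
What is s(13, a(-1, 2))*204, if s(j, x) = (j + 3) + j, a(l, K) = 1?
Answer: 5916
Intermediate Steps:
s(j, x) = 3 + 2*j (s(j, x) = (3 + j) + j = 3 + 2*j)
s(13, a(-1, 2))*204 = (3 + 2*13)*204 = (3 + 26)*204 = 29*204 = 5916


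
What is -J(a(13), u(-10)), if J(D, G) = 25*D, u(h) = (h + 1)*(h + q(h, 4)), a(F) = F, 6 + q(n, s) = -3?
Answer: -325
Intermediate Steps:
q(n, s) = -9 (q(n, s) = -6 - 3 = -9)
u(h) = (1 + h)*(-9 + h) (u(h) = (h + 1)*(h - 9) = (1 + h)*(-9 + h))
-J(a(13), u(-10)) = -25*13 = -1*325 = -325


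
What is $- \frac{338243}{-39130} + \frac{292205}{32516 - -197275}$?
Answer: $\frac{89159178863}{8991721830} \approx 9.9157$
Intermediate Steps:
$- \frac{338243}{-39130} + \frac{292205}{32516 - -197275} = \left(-338243\right) \left(- \frac{1}{39130}\right) + \frac{292205}{32516 + 197275} = \frac{338243}{39130} + \frac{292205}{229791} = \frac{89159178863}{8991721830}$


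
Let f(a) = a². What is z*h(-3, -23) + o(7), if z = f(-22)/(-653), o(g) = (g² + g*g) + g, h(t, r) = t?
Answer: 70017/653 ≈ 107.22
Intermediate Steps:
o(g) = g + 2*g² (o(g) = (g² + g²) + g = 2*g² + g = g + 2*g²)
z = -484/653 (z = (-22)²/(-653) = 484*(-1/653) = -484/653 ≈ -0.74119)
z*h(-3, -23) + o(7) = -484/653*(-3) + 7*(1 + 2*7) = 1452/653 + 7*(1 + 14) = 1452/653 + 7*15 = 1452/653 + 105 = 70017/653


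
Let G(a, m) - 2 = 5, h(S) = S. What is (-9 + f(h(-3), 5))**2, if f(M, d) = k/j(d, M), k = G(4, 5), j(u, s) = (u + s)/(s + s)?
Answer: 900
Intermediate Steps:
G(a, m) = 7 (G(a, m) = 2 + 5 = 7)
j(u, s) = (s + u)/(2*s) (j(u, s) = (s + u)/((2*s)) = (s + u)*(1/(2*s)) = (s + u)/(2*s))
k = 7
f(M, d) = 14*M/(M + d) (f(M, d) = 7/(((M + d)/(2*M))) = 7*(2*M/(M + d)) = 14*M/(M + d))
(-9 + f(h(-3), 5))**2 = (-9 + 14*(-3)/(-3 + 5))**2 = (-9 + 14*(-3)/2)**2 = (-9 + 14*(-3)*(1/2))**2 = (-9 - 21)**2 = (-30)**2 = 900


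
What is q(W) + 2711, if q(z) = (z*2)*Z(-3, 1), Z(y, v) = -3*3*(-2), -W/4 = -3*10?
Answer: 7031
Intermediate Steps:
W = 120 (W = -(-12)*10 = -4*(-30) = 120)
Z(y, v) = 18 (Z(y, v) = -9*(-2) = 18)
q(z) = 36*z (q(z) = (z*2)*18 = (2*z)*18 = 36*z)
q(W) + 2711 = 36*120 + 2711 = 4320 + 2711 = 7031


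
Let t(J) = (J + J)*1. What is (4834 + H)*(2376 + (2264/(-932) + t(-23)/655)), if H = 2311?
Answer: 517629230768/30523 ≈ 1.6959e+7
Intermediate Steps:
t(J) = 2*J (t(J) = (2*J)*1 = 2*J)
(4834 + H)*(2376 + (2264/(-932) + t(-23)/655)) = (4834 + 2311)*(2376 + (2264/(-932) + (2*(-23))/655)) = 7145*(2376 + (2264*(-1/932) - 46*1/655)) = 7145*(2376 + (-566/233 - 46/655)) = 7145*(2376 - 381448/152615) = 7145*(362231792/152615) = 517629230768/30523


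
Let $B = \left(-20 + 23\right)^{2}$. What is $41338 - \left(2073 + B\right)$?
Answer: $39256$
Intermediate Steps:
$B = 9$ ($B = 3^{2} = 9$)
$41338 - \left(2073 + B\right) = 41338 - \left(2073 + 9\right) = 41338 - 2082 = 39256$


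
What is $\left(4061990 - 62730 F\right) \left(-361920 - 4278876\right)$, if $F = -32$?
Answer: $-28166615202600$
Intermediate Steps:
$\left(4061990 - 62730 F\right) \left(-361920 - 4278876\right) = \left(4061990 - -2007360\right) \left(-361920 - 4278876\right) = \left(4061990 + 2007360\right) \left(-4640796\right) = 6069350 \left(-4640796\right) = -28166615202600$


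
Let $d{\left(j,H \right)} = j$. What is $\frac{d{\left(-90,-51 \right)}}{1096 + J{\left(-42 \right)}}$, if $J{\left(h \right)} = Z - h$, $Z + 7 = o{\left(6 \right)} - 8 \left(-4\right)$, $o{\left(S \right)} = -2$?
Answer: $- \frac{10}{129} \approx -0.077519$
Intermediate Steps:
$Z = 23$ ($Z = -7 - \left(2 + 8 \left(-4\right)\right) = -7 - -30 = -7 + \left(-2 + 32\right) = -7 + 30 = 23$)
$J{\left(h \right)} = 23 - h$
$\frac{d{\left(-90,-51 \right)}}{1096 + J{\left(-42 \right)}} = - \frac{90}{1096 + \left(23 - -42\right)} = - \frac{90}{1096 + \left(23 + 42\right)} = - \frac{90}{1096 + 65} = - \frac{90}{1161} = \left(-90\right) \frac{1}{1161} = - \frac{10}{129}$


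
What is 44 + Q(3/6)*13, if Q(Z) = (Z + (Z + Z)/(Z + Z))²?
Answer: 293/4 ≈ 73.250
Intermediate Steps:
Q(Z) = (1 + Z)² (Q(Z) = (Z + (2*Z)/((2*Z)))² = (Z + (2*Z)*(1/(2*Z)))² = (Z + 1)² = (1 + Z)²)
44 + Q(3/6)*13 = 44 + (1 + 3/6)²*13 = 44 + (1 + 3*(⅙))²*13 = 44 + (1 + ½)²*13 = 44 + (3/2)²*13 = 44 + (9/4)*13 = 44 + 117/4 = 293/4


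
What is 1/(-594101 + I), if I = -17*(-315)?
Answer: -1/588746 ≈ -1.6985e-6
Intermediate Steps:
I = 5355
1/(-594101 + I) = 1/(-594101 + 5355) = 1/(-588746) = -1/588746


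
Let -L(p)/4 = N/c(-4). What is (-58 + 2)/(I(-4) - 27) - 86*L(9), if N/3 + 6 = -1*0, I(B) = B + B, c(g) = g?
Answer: 7748/5 ≈ 1549.6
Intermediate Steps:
I(B) = 2*B
N = -18 (N = -18 + 3*(-1*0) = -18 + 3*0 = -18 + 0 = -18)
L(p) = -18 (L(p) = -(-72)/(-4) = -(-72)*(-1)/4 = -4*9/2 = -18)
(-58 + 2)/(I(-4) - 27) - 86*L(9) = (-58 + 2)/(2*(-4) - 27) - 86*(-18) = -56/(-8 - 27) + 1548 = -56/(-35) + 1548 = -56*(-1/35) + 1548 = 8/5 + 1548 = 7748/5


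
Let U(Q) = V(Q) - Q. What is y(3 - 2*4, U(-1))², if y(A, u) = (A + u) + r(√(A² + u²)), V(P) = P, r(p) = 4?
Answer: 1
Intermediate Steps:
U(Q) = 0 (U(Q) = Q - Q = 0)
y(A, u) = 4 + A + u (y(A, u) = (A + u) + 4 = 4 + A + u)
y(3 - 2*4, U(-1))² = (4 + (3 - 2*4) + 0)² = (4 + (3 - 8) + 0)² = (4 - 5 + 0)² = (-1)² = 1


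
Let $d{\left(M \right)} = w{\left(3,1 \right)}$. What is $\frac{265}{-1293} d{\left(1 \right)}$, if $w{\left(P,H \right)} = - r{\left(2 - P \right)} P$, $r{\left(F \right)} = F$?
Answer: $- \frac{265}{431} \approx -0.61485$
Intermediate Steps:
$w{\left(P,H \right)} = P \left(-2 + P\right)$ ($w{\left(P,H \right)} = - (2 - P) P = \left(-2 + P\right) P = P \left(-2 + P\right)$)
$d{\left(M \right)} = 3$ ($d{\left(M \right)} = 3 \left(-2 + 3\right) = 3 \cdot 1 = 3$)
$\frac{265}{-1293} d{\left(1 \right)} = \frac{265}{-1293} \cdot 3 = 265 \left(- \frac{1}{1293}\right) 3 = \left(- \frac{265}{1293}\right) 3 = - \frac{265}{431}$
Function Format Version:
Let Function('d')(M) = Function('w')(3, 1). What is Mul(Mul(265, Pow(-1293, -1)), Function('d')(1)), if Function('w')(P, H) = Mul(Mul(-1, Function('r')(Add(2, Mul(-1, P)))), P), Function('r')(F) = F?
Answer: Rational(-265, 431) ≈ -0.61485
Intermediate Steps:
Function('w')(P, H) = Mul(P, Add(-2, P)) (Function('w')(P, H) = Mul(Mul(-1, Add(2, Mul(-1, P))), P) = Mul(Add(-2, P), P) = Mul(P, Add(-2, P)))
Function('d')(M) = 3 (Function('d')(M) = Mul(3, Add(-2, 3)) = Mul(3, 1) = 3)
Mul(Mul(265, Pow(-1293, -1)), Function('d')(1)) = Mul(Mul(265, Pow(-1293, -1)), 3) = Mul(Mul(265, Rational(-1, 1293)), 3) = Mul(Rational(-265, 1293), 3) = Rational(-265, 431)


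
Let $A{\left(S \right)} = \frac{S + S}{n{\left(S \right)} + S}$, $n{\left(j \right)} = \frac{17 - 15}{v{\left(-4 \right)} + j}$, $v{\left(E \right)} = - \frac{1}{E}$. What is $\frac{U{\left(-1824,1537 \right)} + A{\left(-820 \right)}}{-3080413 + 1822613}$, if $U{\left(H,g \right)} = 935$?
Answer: $- \frac{125969717}{169097877320} \approx -0.00074495$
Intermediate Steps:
$n{\left(j \right)} = \frac{2}{\frac{1}{4} + j}$ ($n{\left(j \right)} = \frac{17 - 15}{- \frac{1}{-4} + j} = \frac{2}{\left(-1\right) \left(- \frac{1}{4}\right) + j} = \frac{2}{\frac{1}{4} + j}$)
$A{\left(S \right)} = \frac{2 S}{S + \frac{8}{1 + 4 S}}$ ($A{\left(S \right)} = \frac{S + S}{\frac{8}{1 + 4 S} + S} = \frac{2 S}{S + \frac{8}{1 + 4 S}}$)
$\frac{U{\left(-1824,1537 \right)} + A{\left(-820 \right)}}{-3080413 + 1822613} = \frac{935 + 2 \left(-820\right) \frac{1}{8 - 820 \left(1 + 4 \left(-820\right)\right)} \left(1 + 4 \left(-820\right)\right)}{-3080413 + 1822613} = \frac{935 + 2 \left(-820\right) \frac{1}{8 - 820 \left(1 - 3280\right)} \left(1 - 3280\right)}{-1257800} = \left(935 + 2 \left(-820\right) \frac{1}{8 - -2688780} \left(-3279\right)\right) \left(- \frac{1}{1257800}\right) = \left(935 + 2 \left(-820\right) \frac{1}{8 + 2688780} \left(-3279\right)\right) \left(- \frac{1}{1257800}\right) = \left(935 + 2 \left(-820\right) \frac{1}{2688788} \left(-3279\right)\right) \left(- \frac{1}{1257800}\right) = \left(935 + \frac{1344390}{672197}\right) \left(- \frac{1}{1257800}\right) = \frac{629848585}{672197} \left(- \frac{1}{1257800}\right) = - \frac{125969717}{169097877320}$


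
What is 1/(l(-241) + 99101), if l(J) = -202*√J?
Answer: 99101/9830841965 + 202*I*√241/9830841965 ≈ 1.0081e-5 + 3.1898e-7*I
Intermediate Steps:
1/(l(-241) + 99101) = 1/(-202*I*√241 + 99101) = 1/(99101 - 202*I*√241)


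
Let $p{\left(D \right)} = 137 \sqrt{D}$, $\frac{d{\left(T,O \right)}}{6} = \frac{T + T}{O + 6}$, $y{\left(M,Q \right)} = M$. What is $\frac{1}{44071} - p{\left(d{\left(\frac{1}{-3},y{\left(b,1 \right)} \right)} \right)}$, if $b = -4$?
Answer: $\frac{1}{44071} - 137 i \sqrt{2} \approx 2.2691 \cdot 10^{-5} - 193.75 i$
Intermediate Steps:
$d{\left(T,O \right)} = \frac{12 T}{6 + O}$ ($d{\left(T,O \right)} = 6 \frac{T + T}{O + 6} = 6 \frac{2 T}{6 + O} = \frac{12 T}{6 + O}$)
$\frac{1}{44071} - p{\left(d{\left(\frac{1}{-3},y{\left(b,1 \right)} \right)} \right)} = \frac{1}{44071} - 137 \sqrt{\frac{12}{\left(-3\right) \left(6 - 4\right)}} = \frac{1}{44071} - 137 \sqrt{12 \left(- \frac{1}{3}\right) \frac{1}{2}} = \frac{1}{44071} - 137 \sqrt{-2} = \frac{1}{44071} - 137 i \sqrt{2}$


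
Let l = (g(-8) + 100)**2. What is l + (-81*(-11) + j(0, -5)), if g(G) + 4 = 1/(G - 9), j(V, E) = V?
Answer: 2917660/289 ≈ 10096.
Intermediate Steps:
g(G) = -4 + 1/(-9 + G) (g(G) = -4 + 1/(G - 9) = -4 + 1/(-9 + G))
l = 2660161/289 (l = ((37 - 4*(-8))/(-9 - 8) + 100)**2 = ((37 + 32)/(-17) + 100)**2 = (-1/17*69 + 100)**2 = (-69/17 + 100)**2 = (1631/17)**2 = 2660161/289 ≈ 9204.7)
l + (-81*(-11) + j(0, -5)) = 2660161/289 + (-81*(-11) + 0) = 2660161/289 + (891 + 0) = 2660161/289 + 891 = 2917660/289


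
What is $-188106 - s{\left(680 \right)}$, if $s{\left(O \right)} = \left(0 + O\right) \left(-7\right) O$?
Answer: $3048694$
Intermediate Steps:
$s{\left(O \right)} = - 7 O^{2}$ ($s{\left(O \right)} = O \left(-7\right) O = - 7 O O = - 7 O^{2}$)
$-188106 - s{\left(680 \right)} = -188106 - - 7 \cdot 680^{2} = -188106 - \left(-7\right) 462400 = -188106 - -3236800 = -188106 + 3236800 = 3048694$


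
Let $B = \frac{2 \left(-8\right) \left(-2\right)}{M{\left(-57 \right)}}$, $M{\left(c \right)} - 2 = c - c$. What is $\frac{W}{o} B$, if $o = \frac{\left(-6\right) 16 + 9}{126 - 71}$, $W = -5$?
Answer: $\frac{4400}{87} \approx 50.575$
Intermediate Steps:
$o = - \frac{87}{55}$ ($o = \frac{-96 + 9}{55} = \left(-87\right) \frac{1}{55} = - \frac{87}{55} \approx -1.5818$)
$M{\left(c \right)} = 2$ ($M{\left(c \right)} = 2 + \left(c - c\right) = 2 + 0 = 2$)
$B = 16$ ($B = \frac{2 \left(-8\right) \left(-2\right)}{2} = \left(-16\right) \left(-2\right) \frac{1}{2} = 32 \cdot \frac{1}{2} = 16$)
$\frac{W}{o} B = - \frac{5}{- \frac{87}{55}} \cdot 16 = \left(-5\right) \left(- \frac{55}{87}\right) 16 = \frac{275}{87} \cdot 16 = \frac{4400}{87}$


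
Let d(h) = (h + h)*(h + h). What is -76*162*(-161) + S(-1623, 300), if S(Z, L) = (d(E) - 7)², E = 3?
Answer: 1983073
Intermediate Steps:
d(h) = 4*h² (d(h) = (2*h)*(2*h) = 4*h²)
S(Z, L) = 841 (S(Z, L) = (4*3² - 7)² = (4*9 - 7)² = (36 - 7)² = 29² = 841)
-76*162*(-161) + S(-1623, 300) = -76*162*(-161) + 841 = -12312*(-161) + 841 = 1982232 + 841 = 1983073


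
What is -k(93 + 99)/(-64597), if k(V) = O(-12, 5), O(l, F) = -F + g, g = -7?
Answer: -12/64597 ≈ -0.00018577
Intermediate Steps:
O(l, F) = -7 - F (O(l, F) = -F - 7 = -7 - F)
k(V) = -12 (k(V) = -7 - 1*5 = -7 - 5 = -12)
-k(93 + 99)/(-64597) = -(-12)/(-64597) = -(-12)*(-1)/64597 = -1*12/64597 = -12/64597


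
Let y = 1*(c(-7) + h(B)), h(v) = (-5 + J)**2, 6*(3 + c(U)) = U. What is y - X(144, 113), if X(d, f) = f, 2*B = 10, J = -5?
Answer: -103/6 ≈ -17.167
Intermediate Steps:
c(U) = -3 + U/6
B = 5 (B = (1/2)*10 = 5)
h(v) = 100 (h(v) = (-5 - 5)**2 = (-10)**2 = 100)
y = 575/6 (y = 1*((-3 + (1/6)*(-7)) + 100) = 1*((-3 - 7/6) + 100) = 1*(-25/6 + 100) = 1*(575/6) = 575/6 ≈ 95.833)
y - X(144, 113) = 575/6 - 1*113 = 575/6 - 113 = -103/6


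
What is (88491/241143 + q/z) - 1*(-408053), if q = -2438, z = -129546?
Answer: 2124537507378809/5206518513 ≈ 4.0805e+5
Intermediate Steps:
(88491/241143 + q/z) - 1*(-408053) = (88491/241143 - 2438/(-129546)) - 1*(-408053) = (88491*(1/241143) - 2438*(-1/129546)) + 408053 = (29497/80381 + 1219/64773) + 408053 = 2008593620/5206518513 + 408053 = 2124537507378809/5206518513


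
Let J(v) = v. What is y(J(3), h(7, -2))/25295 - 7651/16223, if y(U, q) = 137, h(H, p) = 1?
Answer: -191309494/410360785 ≈ -0.46620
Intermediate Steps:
y(J(3), h(7, -2))/25295 - 7651/16223 = 137/25295 - 7651/16223 = -191309494/410360785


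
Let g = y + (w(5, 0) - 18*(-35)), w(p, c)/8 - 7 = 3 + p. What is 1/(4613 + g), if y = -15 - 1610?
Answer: 1/3738 ≈ 0.00026752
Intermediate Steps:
w(p, c) = 80 + 8*p (w(p, c) = 56 + 8*(3 + p) = 56 + (24 + 8*p) = 80 + 8*p)
y = -1625
g = -875 (g = -1625 + ((80 + 8*5) - 18*(-35)) = -1625 + ((80 + 40) + 630) = -1625 + (120 + 630) = -1625 + 750 = -875)
1/(4613 + g) = 1/(4613 - 875) = 1/3738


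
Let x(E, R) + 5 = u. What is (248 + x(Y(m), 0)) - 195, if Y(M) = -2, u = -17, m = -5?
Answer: 31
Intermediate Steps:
x(E, R) = -22 (x(E, R) = -5 - 17 = -22)
(248 + x(Y(m), 0)) - 195 = (248 - 22) - 195 = 226 - 195 = 31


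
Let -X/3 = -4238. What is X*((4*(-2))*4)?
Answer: -406848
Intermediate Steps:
X = 12714 (X = -3*(-4238) = 12714)
X*((4*(-2))*4) = 12714*((4*(-2))*4) = 12714*(-8*4) = 12714*(-32) = -406848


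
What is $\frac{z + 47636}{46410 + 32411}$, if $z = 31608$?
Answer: $\frac{79244}{78821} \approx 1.0054$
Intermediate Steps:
$\frac{z + 47636}{46410 + 32411} = \frac{31608 + 47636}{46410 + 32411} = \frac{79244}{78821}$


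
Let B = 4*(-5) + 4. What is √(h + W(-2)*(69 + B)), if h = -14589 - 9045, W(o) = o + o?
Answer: I*√23846 ≈ 154.42*I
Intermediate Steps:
B = -16 (B = -20 + 4 = -16)
W(o) = 2*o
h = -23634
√(h + W(-2)*(69 + B)) = √(-23634 + (2*(-2))*(69 - 16)) = √(-23634 - 4*53) = √(-23634 - 212) = √(-23846) = I*√23846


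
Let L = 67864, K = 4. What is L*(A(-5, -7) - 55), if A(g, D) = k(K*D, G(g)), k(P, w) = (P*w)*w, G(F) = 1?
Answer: -5632712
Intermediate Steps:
k(P, w) = P*w²
A(g, D) = 4*D (A(g, D) = (4*D)*1² = (4*D)*1 = 4*D)
L*(A(-5, -7) - 55) = 67864*(4*(-7) - 55) = 67864*(-28 - 55) = 67864*(-83) = -5632712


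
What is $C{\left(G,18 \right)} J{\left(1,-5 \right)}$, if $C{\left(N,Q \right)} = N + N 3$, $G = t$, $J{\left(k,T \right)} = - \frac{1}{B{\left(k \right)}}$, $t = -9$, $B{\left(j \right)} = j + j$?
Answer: $18$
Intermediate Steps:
$B{\left(j \right)} = 2 j$
$J{\left(k,T \right)} = - \frac{1}{2 k}$
$G = -9$
$C{\left(N,Q \right)} = 4 N$ ($C{\left(N,Q \right)} = N + 3 N = 4 N$)
$C{\left(G,18 \right)} J{\left(1,-5 \right)} = 4 \left(-9\right) \left(- \frac{1}{2 \cdot 1}\right) = - 36 \left(\left(- \frac{1}{2}\right) 1\right) = \left(-36\right) \left(- \frac{1}{2}\right) = 18$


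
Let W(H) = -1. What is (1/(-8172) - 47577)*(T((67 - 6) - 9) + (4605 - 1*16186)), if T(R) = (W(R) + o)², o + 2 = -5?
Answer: 1492600301555/2724 ≈ 5.4794e+8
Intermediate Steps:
o = -7 (o = -2 - 5 = -7)
T(R) = 64 (T(R) = (-1 - 7)² = (-8)² = 64)
(1/(-8172) - 47577)*(T((67 - 6) - 9) + (4605 - 1*16186)) = (1/(-8172) - 47577)*(64 + (4605 - 1*16186)) = (-1/8172 - 47577)*(64 + (4605 - 16186)) = -388799245*(64 - 11581)/8172 = -388799245/8172*(-11517) = 1492600301555/2724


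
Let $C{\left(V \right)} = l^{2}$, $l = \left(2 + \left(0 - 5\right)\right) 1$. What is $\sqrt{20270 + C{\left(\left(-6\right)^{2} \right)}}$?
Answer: $\sqrt{20279} \approx 142.4$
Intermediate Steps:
$l = -3$ ($l = \left(2 + \left(0 - 5\right)\right) 1 = \left(2 - 5\right) 1 = \left(-3\right) 1 = -3$)
$C{\left(V \right)} = 9$ ($C{\left(V \right)} = \left(-3\right)^{2} = 9$)
$\sqrt{20270 + C{\left(\left(-6\right)^{2} \right)}} = \sqrt{20270 + 9} = \sqrt{20279}$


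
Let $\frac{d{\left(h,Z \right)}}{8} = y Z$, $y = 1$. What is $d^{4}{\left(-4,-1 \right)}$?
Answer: $4096$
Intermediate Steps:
$d{\left(h,Z \right)} = 8 Z$ ($d{\left(h,Z \right)} = 8 \cdot 1 Z = 8 Z$)
$d^{4}{\left(-4,-1 \right)} = \left(8 \left(-1\right)\right)^{4} = \left(-8\right)^{4} = 4096$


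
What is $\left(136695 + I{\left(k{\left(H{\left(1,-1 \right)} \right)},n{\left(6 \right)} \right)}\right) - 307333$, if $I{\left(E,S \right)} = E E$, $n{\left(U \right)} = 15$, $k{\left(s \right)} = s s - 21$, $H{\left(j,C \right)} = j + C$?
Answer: $-170197$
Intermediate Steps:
$H{\left(j,C \right)} = C + j$
$k{\left(s \right)} = -21 + s^{2}$ ($k{\left(s \right)} = s^{2} - 21 = -21 + s^{2}$)
$I{\left(E,S \right)} = E^{2}$
$\left(136695 + I{\left(k{\left(H{\left(1,-1 \right)} \right)},n{\left(6 \right)} \right)}\right) - 307333 = \left(136695 + \left(-21 + \left(-1 + 1\right)^{2}\right)^{2}\right) - 307333 = \left(136695 + \left(-21 + 0^{2}\right)^{2}\right) - 307333 = \left(136695 + \left(-21 + 0\right)^{2}\right) - 307333 = \left(136695 + \left(-21\right)^{2}\right) - 307333 = \left(136695 + 441\right) - 307333 = 137136 - 307333 = -170197$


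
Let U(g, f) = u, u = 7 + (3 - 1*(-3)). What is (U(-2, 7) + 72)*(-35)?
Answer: -2975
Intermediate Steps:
u = 13 (u = 7 + (3 + 3) = 7 + 6 = 13)
U(g, f) = 13
(U(-2, 7) + 72)*(-35) = (13 + 72)*(-35) = 85*(-35) = -2975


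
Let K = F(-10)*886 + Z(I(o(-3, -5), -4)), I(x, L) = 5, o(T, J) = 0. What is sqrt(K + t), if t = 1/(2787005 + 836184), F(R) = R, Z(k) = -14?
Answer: I*sqrt(116493421949120965)/3623189 ≈ 94.202*I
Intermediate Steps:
t = 1/3623189 ≈ 2.7600e-7
K = -8874 (K = -10*886 - 14 = -8860 - 14 = -8874)
sqrt(K + t) = sqrt(-8874 + 1/3623189) = sqrt(-32152179185/3623189) = I*sqrt(116493421949120965)/3623189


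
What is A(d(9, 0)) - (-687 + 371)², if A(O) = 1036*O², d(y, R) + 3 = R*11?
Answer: -90532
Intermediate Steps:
d(y, R) = -3 + 11*R (d(y, R) = -3 + R*11 = -3 + 11*R)
A(d(9, 0)) - (-687 + 371)² = 1036*(-3 + 11*0)² - (-687 + 371)² = 1036*(-3 + 0)² - 1*(-316)² = 1036*(-3)² - 1*99856 = 1036*9 - 99856 = 9324 - 99856 = -90532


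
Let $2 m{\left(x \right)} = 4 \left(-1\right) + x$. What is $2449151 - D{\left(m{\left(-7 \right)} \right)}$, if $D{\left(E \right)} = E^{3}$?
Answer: $\frac{19594539}{8} \approx 2.4493 \cdot 10^{6}$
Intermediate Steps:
$m{\left(x \right)} = -2 + \frac{x}{2}$ ($m{\left(x \right)} = \frac{4 \left(-1\right) + x}{2} = \frac{-4 + x}{2} = -2 + \frac{x}{2}$)
$2449151 - D{\left(m{\left(-7 \right)} \right)} = 2449151 - \left(-2 + \frac{1}{2} \left(-7\right)\right)^{3} = 2449151 - \left(-2 - \frac{7}{2}\right)^{3} = 2449151 - \left(- \frac{11}{2}\right)^{3} = 2449151 - - \frac{1331}{8} = 2449151 + \frac{1331}{8} = \frac{19594539}{8}$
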